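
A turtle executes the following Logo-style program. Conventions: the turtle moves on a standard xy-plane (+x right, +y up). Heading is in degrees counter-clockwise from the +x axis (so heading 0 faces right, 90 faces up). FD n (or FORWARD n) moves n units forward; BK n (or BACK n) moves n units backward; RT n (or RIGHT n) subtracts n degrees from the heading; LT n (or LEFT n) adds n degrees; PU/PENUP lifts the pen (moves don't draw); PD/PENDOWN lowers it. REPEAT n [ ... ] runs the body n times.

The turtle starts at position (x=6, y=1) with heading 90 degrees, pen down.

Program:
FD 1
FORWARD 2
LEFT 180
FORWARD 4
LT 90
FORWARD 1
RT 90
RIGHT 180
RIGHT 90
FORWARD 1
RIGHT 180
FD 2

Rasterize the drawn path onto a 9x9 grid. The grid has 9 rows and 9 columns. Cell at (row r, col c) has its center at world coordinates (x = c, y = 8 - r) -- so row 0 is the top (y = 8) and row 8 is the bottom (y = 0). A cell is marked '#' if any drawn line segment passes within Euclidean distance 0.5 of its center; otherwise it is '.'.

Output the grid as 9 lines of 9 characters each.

Segment 0: (6,1) -> (6,2)
Segment 1: (6,2) -> (6,4)
Segment 2: (6,4) -> (6,0)
Segment 3: (6,0) -> (7,-0)
Segment 4: (7,-0) -> (8,-0)
Segment 5: (8,-0) -> (6,-0)

Answer: .........
.........
.........
.........
......#..
......#..
......#..
......#..
......###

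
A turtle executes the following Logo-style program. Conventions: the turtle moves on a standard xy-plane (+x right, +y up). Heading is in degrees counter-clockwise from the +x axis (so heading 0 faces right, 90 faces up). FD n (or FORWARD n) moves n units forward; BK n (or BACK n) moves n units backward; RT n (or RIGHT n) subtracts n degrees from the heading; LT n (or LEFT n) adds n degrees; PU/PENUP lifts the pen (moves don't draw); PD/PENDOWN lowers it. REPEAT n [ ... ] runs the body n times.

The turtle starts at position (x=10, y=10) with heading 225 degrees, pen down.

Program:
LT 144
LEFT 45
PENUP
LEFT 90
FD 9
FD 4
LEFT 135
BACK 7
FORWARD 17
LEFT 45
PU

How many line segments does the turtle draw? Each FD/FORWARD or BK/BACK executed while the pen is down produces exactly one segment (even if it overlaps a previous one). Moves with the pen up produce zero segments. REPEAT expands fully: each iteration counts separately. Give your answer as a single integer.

Answer: 0

Derivation:
Executing turtle program step by step:
Start: pos=(10,10), heading=225, pen down
LT 144: heading 225 -> 9
LT 45: heading 9 -> 54
PU: pen up
LT 90: heading 54 -> 144
FD 9: (10,10) -> (2.719,15.29) [heading=144, move]
FD 4: (2.719,15.29) -> (-0.517,17.641) [heading=144, move]
LT 135: heading 144 -> 279
BK 7: (-0.517,17.641) -> (-1.612,24.555) [heading=279, move]
FD 17: (-1.612,24.555) -> (1.047,7.764) [heading=279, move]
LT 45: heading 279 -> 324
PU: pen up
Final: pos=(1.047,7.764), heading=324, 0 segment(s) drawn
Segments drawn: 0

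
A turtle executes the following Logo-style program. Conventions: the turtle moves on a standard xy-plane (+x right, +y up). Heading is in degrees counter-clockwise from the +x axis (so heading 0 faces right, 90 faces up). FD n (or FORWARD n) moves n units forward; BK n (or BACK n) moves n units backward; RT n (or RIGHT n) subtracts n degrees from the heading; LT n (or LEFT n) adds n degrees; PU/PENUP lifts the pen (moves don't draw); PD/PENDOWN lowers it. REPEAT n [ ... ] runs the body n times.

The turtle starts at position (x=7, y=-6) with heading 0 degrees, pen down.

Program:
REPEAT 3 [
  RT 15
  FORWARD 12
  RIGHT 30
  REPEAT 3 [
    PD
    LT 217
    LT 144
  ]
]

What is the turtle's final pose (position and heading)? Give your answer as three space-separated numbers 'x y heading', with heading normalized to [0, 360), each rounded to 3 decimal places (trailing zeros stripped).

Answer: 23.25 -31.022 234

Derivation:
Executing turtle program step by step:
Start: pos=(7,-6), heading=0, pen down
REPEAT 3 [
  -- iteration 1/3 --
  RT 15: heading 0 -> 345
  FD 12: (7,-6) -> (18.591,-9.106) [heading=345, draw]
  RT 30: heading 345 -> 315
  REPEAT 3 [
    -- iteration 1/3 --
    PD: pen down
    LT 217: heading 315 -> 172
    LT 144: heading 172 -> 316
    -- iteration 2/3 --
    PD: pen down
    LT 217: heading 316 -> 173
    LT 144: heading 173 -> 317
    -- iteration 3/3 --
    PD: pen down
    LT 217: heading 317 -> 174
    LT 144: heading 174 -> 318
  ]
  -- iteration 2/3 --
  RT 15: heading 318 -> 303
  FD 12: (18.591,-9.106) -> (25.127,-19.17) [heading=303, draw]
  RT 30: heading 303 -> 273
  REPEAT 3 [
    -- iteration 1/3 --
    PD: pen down
    LT 217: heading 273 -> 130
    LT 144: heading 130 -> 274
    -- iteration 2/3 --
    PD: pen down
    LT 217: heading 274 -> 131
    LT 144: heading 131 -> 275
    -- iteration 3/3 --
    PD: pen down
    LT 217: heading 275 -> 132
    LT 144: heading 132 -> 276
  ]
  -- iteration 3/3 --
  RT 15: heading 276 -> 261
  FD 12: (25.127,-19.17) -> (23.25,-31.022) [heading=261, draw]
  RT 30: heading 261 -> 231
  REPEAT 3 [
    -- iteration 1/3 --
    PD: pen down
    LT 217: heading 231 -> 88
    LT 144: heading 88 -> 232
    -- iteration 2/3 --
    PD: pen down
    LT 217: heading 232 -> 89
    LT 144: heading 89 -> 233
    -- iteration 3/3 --
    PD: pen down
    LT 217: heading 233 -> 90
    LT 144: heading 90 -> 234
  ]
]
Final: pos=(23.25,-31.022), heading=234, 3 segment(s) drawn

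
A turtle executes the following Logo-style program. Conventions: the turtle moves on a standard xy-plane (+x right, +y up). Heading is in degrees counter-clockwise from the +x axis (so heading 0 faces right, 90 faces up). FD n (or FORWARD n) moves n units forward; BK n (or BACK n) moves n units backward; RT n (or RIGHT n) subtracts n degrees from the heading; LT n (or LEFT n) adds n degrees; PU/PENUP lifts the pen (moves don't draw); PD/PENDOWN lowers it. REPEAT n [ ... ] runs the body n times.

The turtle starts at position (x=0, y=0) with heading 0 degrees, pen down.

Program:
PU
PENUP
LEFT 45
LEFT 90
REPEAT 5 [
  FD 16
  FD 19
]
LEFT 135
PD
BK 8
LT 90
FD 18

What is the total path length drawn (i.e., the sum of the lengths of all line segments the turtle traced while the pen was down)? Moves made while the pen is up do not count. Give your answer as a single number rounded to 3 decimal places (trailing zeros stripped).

Answer: 26

Derivation:
Executing turtle program step by step:
Start: pos=(0,0), heading=0, pen down
PU: pen up
PU: pen up
LT 45: heading 0 -> 45
LT 90: heading 45 -> 135
REPEAT 5 [
  -- iteration 1/5 --
  FD 16: (0,0) -> (-11.314,11.314) [heading=135, move]
  FD 19: (-11.314,11.314) -> (-24.749,24.749) [heading=135, move]
  -- iteration 2/5 --
  FD 16: (-24.749,24.749) -> (-36.062,36.062) [heading=135, move]
  FD 19: (-36.062,36.062) -> (-49.497,49.497) [heading=135, move]
  -- iteration 3/5 --
  FD 16: (-49.497,49.497) -> (-60.811,60.811) [heading=135, move]
  FD 19: (-60.811,60.811) -> (-74.246,74.246) [heading=135, move]
  -- iteration 4/5 --
  FD 16: (-74.246,74.246) -> (-85.56,85.56) [heading=135, move]
  FD 19: (-85.56,85.56) -> (-98.995,98.995) [heading=135, move]
  -- iteration 5/5 --
  FD 16: (-98.995,98.995) -> (-110.309,110.309) [heading=135, move]
  FD 19: (-110.309,110.309) -> (-123.744,123.744) [heading=135, move]
]
LT 135: heading 135 -> 270
PD: pen down
BK 8: (-123.744,123.744) -> (-123.744,131.744) [heading=270, draw]
LT 90: heading 270 -> 0
FD 18: (-123.744,131.744) -> (-105.744,131.744) [heading=0, draw]
Final: pos=(-105.744,131.744), heading=0, 2 segment(s) drawn

Segment lengths:
  seg 1: (-123.744,123.744) -> (-123.744,131.744), length = 8
  seg 2: (-123.744,131.744) -> (-105.744,131.744), length = 18
Total = 26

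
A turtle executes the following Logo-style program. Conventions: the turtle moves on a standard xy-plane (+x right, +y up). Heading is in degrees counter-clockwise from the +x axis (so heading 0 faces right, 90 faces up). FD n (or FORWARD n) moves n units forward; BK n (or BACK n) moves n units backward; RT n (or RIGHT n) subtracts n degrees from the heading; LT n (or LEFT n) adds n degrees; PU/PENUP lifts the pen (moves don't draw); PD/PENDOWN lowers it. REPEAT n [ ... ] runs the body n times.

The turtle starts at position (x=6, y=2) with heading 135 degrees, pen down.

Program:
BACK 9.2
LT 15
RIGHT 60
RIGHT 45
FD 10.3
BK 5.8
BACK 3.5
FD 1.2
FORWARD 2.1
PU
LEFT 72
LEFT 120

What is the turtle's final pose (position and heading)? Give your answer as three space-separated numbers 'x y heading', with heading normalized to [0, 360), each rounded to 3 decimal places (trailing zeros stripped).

Answer: 15.546 -1.465 237

Derivation:
Executing turtle program step by step:
Start: pos=(6,2), heading=135, pen down
BK 9.2: (6,2) -> (12.505,-4.505) [heading=135, draw]
LT 15: heading 135 -> 150
RT 60: heading 150 -> 90
RT 45: heading 90 -> 45
FD 10.3: (12.505,-4.505) -> (19.789,2.778) [heading=45, draw]
BK 5.8: (19.789,2.778) -> (15.687,-1.323) [heading=45, draw]
BK 3.5: (15.687,-1.323) -> (13.212,-3.798) [heading=45, draw]
FD 1.2: (13.212,-3.798) -> (14.061,-2.95) [heading=45, draw]
FD 2.1: (14.061,-2.95) -> (15.546,-1.465) [heading=45, draw]
PU: pen up
LT 72: heading 45 -> 117
LT 120: heading 117 -> 237
Final: pos=(15.546,-1.465), heading=237, 6 segment(s) drawn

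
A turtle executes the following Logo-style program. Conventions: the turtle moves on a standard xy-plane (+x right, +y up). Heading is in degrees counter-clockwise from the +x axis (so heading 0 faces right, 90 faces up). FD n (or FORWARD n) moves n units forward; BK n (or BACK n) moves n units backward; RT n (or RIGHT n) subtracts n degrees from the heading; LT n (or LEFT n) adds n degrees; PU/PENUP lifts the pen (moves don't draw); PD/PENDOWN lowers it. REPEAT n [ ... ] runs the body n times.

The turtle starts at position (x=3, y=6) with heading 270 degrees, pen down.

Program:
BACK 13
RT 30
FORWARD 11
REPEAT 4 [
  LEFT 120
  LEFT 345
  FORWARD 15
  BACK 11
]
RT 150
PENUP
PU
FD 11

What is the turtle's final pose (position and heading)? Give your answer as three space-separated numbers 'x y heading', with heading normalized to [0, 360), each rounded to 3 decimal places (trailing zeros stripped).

Answer: -10.026 13.439 150

Derivation:
Executing turtle program step by step:
Start: pos=(3,6), heading=270, pen down
BK 13: (3,6) -> (3,19) [heading=270, draw]
RT 30: heading 270 -> 240
FD 11: (3,19) -> (-2.5,9.474) [heading=240, draw]
REPEAT 4 [
  -- iteration 1/4 --
  LT 120: heading 240 -> 0
  LT 345: heading 0 -> 345
  FD 15: (-2.5,9.474) -> (11.989,5.591) [heading=345, draw]
  BK 11: (11.989,5.591) -> (1.364,8.438) [heading=345, draw]
  -- iteration 2/4 --
  LT 120: heading 345 -> 105
  LT 345: heading 105 -> 90
  FD 15: (1.364,8.438) -> (1.364,23.438) [heading=90, draw]
  BK 11: (1.364,23.438) -> (1.364,12.438) [heading=90, draw]
  -- iteration 3/4 --
  LT 120: heading 90 -> 210
  LT 345: heading 210 -> 195
  FD 15: (1.364,12.438) -> (-13.125,8.556) [heading=195, draw]
  BK 11: (-13.125,8.556) -> (-2.5,11.403) [heading=195, draw]
  -- iteration 4/4 --
  LT 120: heading 195 -> 315
  LT 345: heading 315 -> 300
  FD 15: (-2.5,11.403) -> (5,-1.587) [heading=300, draw]
  BK 11: (5,-1.587) -> (-0.5,7.939) [heading=300, draw]
]
RT 150: heading 300 -> 150
PU: pen up
PU: pen up
FD 11: (-0.5,7.939) -> (-10.026,13.439) [heading=150, move]
Final: pos=(-10.026,13.439), heading=150, 10 segment(s) drawn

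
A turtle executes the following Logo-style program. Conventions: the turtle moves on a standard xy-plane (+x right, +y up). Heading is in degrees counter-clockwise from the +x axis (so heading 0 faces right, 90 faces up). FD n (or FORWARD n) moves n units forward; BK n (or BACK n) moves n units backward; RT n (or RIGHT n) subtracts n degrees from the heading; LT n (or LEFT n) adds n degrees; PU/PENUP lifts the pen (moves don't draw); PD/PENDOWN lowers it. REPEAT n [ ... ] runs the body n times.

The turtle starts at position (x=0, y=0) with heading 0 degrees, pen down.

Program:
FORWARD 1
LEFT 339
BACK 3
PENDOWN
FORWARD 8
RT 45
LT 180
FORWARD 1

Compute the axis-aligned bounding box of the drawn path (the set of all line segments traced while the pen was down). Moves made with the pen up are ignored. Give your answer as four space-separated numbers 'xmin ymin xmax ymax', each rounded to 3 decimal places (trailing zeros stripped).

Executing turtle program step by step:
Start: pos=(0,0), heading=0, pen down
FD 1: (0,0) -> (1,0) [heading=0, draw]
LT 339: heading 0 -> 339
BK 3: (1,0) -> (-1.801,1.075) [heading=339, draw]
PD: pen down
FD 8: (-1.801,1.075) -> (5.668,-1.792) [heading=339, draw]
RT 45: heading 339 -> 294
LT 180: heading 294 -> 114
FD 1: (5.668,-1.792) -> (5.261,-0.878) [heading=114, draw]
Final: pos=(5.261,-0.878), heading=114, 4 segment(s) drawn

Segment endpoints: x in {-1.801, 0, 1, 5.261, 5.668}, y in {-1.792, -0.878, 0, 1.075}
xmin=-1.801, ymin=-1.792, xmax=5.668, ymax=1.075

Answer: -1.801 -1.792 5.668 1.075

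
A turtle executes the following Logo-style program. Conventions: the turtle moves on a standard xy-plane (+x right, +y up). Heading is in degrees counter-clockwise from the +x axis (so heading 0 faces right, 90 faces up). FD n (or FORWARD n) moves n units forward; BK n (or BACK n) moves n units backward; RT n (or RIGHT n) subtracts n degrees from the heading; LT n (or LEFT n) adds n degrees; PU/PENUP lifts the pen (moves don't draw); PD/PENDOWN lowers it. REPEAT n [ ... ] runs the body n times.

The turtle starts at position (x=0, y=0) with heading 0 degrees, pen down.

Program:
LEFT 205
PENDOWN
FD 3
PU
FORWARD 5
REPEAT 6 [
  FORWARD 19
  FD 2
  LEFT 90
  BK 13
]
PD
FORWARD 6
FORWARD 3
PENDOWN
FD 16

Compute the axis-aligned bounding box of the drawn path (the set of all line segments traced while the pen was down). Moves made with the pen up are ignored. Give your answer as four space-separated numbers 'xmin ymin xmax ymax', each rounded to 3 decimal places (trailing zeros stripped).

Executing turtle program step by step:
Start: pos=(0,0), heading=0, pen down
LT 205: heading 0 -> 205
PD: pen down
FD 3: (0,0) -> (-2.719,-1.268) [heading=205, draw]
PU: pen up
FD 5: (-2.719,-1.268) -> (-7.25,-3.381) [heading=205, move]
REPEAT 6 [
  -- iteration 1/6 --
  FD 19: (-7.25,-3.381) -> (-24.47,-11.411) [heading=205, move]
  FD 2: (-24.47,-11.411) -> (-26.283,-12.256) [heading=205, move]
  LT 90: heading 205 -> 295
  BK 13: (-26.283,-12.256) -> (-31.777,-0.474) [heading=295, move]
  -- iteration 2/6 --
  FD 19: (-31.777,-0.474) -> (-23.747,-17.694) [heading=295, move]
  FD 2: (-23.747,-17.694) -> (-22.902,-19.506) [heading=295, move]
  LT 90: heading 295 -> 25
  BK 13: (-22.902,-19.506) -> (-34.684,-25) [heading=25, move]
  -- iteration 3/6 --
  FD 19: (-34.684,-25) -> (-17.464,-16.971) [heading=25, move]
  FD 2: (-17.464,-16.971) -> (-15.652,-16.125) [heading=25, move]
  LT 90: heading 25 -> 115
  BK 13: (-15.652,-16.125) -> (-10.157,-27.907) [heading=115, move]
  -- iteration 4/6 --
  FD 19: (-10.157,-27.907) -> (-18.187,-10.688) [heading=115, move]
  FD 2: (-18.187,-10.688) -> (-19.032,-8.875) [heading=115, move]
  LT 90: heading 115 -> 205
  BK 13: (-19.032,-8.875) -> (-7.25,-3.381) [heading=205, move]
  -- iteration 5/6 --
  FD 19: (-7.25,-3.381) -> (-24.47,-11.411) [heading=205, move]
  FD 2: (-24.47,-11.411) -> (-26.283,-12.256) [heading=205, move]
  LT 90: heading 205 -> 295
  BK 13: (-26.283,-12.256) -> (-31.777,-0.474) [heading=295, move]
  -- iteration 6/6 --
  FD 19: (-31.777,-0.474) -> (-23.747,-17.694) [heading=295, move]
  FD 2: (-23.747,-17.694) -> (-22.902,-19.506) [heading=295, move]
  LT 90: heading 295 -> 25
  BK 13: (-22.902,-19.506) -> (-34.684,-25) [heading=25, move]
]
PD: pen down
FD 6: (-34.684,-25) -> (-29.246,-22.465) [heading=25, draw]
FD 3: (-29.246,-22.465) -> (-26.527,-21.197) [heading=25, draw]
PD: pen down
FD 16: (-26.527,-21.197) -> (-12.026,-14.435) [heading=25, draw]
Final: pos=(-12.026,-14.435), heading=25, 4 segment(s) drawn

Segment endpoints: x in {-34.684, -29.246, -26.527, -12.026, -2.719, 0}, y in {-25, -22.465, -21.197, -14.435, -1.268, 0}
xmin=-34.684, ymin=-25, xmax=0, ymax=0

Answer: -34.684 -25 0 0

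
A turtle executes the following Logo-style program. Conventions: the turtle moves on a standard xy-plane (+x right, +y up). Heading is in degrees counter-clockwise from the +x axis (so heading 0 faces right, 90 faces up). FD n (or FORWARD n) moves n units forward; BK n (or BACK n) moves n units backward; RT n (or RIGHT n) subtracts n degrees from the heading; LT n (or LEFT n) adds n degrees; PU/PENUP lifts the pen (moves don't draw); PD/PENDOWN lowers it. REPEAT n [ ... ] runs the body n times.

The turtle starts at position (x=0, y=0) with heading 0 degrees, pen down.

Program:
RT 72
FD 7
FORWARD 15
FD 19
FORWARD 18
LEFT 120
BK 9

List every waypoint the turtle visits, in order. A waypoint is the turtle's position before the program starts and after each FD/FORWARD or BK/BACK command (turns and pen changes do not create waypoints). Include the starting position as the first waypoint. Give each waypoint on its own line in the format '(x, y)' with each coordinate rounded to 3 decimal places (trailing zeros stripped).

Executing turtle program step by step:
Start: pos=(0,0), heading=0, pen down
RT 72: heading 0 -> 288
FD 7: (0,0) -> (2.163,-6.657) [heading=288, draw]
FD 15: (2.163,-6.657) -> (6.798,-20.923) [heading=288, draw]
FD 19: (6.798,-20.923) -> (12.67,-38.993) [heading=288, draw]
FD 18: (12.67,-38.993) -> (18.232,-56.112) [heading=288, draw]
LT 120: heading 288 -> 48
BK 9: (18.232,-56.112) -> (12.21,-62.801) [heading=48, draw]
Final: pos=(12.21,-62.801), heading=48, 5 segment(s) drawn
Waypoints (6 total):
(0, 0)
(2.163, -6.657)
(6.798, -20.923)
(12.67, -38.993)
(18.232, -56.112)
(12.21, -62.801)

Answer: (0, 0)
(2.163, -6.657)
(6.798, -20.923)
(12.67, -38.993)
(18.232, -56.112)
(12.21, -62.801)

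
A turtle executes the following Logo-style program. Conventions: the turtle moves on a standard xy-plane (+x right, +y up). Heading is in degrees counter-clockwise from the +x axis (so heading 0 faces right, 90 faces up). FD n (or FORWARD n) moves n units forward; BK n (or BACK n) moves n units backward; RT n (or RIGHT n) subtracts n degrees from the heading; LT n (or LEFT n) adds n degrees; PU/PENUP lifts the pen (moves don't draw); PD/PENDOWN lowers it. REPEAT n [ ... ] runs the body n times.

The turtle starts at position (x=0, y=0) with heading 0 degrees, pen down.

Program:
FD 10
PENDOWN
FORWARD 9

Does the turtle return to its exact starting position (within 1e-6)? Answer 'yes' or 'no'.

Executing turtle program step by step:
Start: pos=(0,0), heading=0, pen down
FD 10: (0,0) -> (10,0) [heading=0, draw]
PD: pen down
FD 9: (10,0) -> (19,0) [heading=0, draw]
Final: pos=(19,0), heading=0, 2 segment(s) drawn

Start position: (0, 0)
Final position: (19, 0)
Distance = 19; >= 1e-6 -> NOT closed

Answer: no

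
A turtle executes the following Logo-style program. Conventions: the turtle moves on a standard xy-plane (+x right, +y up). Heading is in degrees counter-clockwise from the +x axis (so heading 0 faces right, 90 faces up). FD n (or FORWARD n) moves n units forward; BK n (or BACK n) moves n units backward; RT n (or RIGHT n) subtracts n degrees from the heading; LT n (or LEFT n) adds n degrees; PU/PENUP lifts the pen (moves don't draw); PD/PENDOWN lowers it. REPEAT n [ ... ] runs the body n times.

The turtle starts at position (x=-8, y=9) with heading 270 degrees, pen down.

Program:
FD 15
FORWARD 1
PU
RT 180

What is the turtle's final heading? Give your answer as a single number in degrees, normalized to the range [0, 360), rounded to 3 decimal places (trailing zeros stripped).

Answer: 90

Derivation:
Executing turtle program step by step:
Start: pos=(-8,9), heading=270, pen down
FD 15: (-8,9) -> (-8,-6) [heading=270, draw]
FD 1: (-8,-6) -> (-8,-7) [heading=270, draw]
PU: pen up
RT 180: heading 270 -> 90
Final: pos=(-8,-7), heading=90, 2 segment(s) drawn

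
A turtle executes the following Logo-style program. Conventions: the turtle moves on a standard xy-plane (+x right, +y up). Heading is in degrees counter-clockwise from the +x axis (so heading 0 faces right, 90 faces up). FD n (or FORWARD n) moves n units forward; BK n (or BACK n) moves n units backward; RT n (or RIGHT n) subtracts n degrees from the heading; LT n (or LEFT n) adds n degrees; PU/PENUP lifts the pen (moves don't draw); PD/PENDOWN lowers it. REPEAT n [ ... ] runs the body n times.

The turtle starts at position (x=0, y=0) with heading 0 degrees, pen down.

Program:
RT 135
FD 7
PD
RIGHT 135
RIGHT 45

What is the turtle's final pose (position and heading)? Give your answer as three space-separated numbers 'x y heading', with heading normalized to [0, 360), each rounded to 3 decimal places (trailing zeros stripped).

Executing turtle program step by step:
Start: pos=(0,0), heading=0, pen down
RT 135: heading 0 -> 225
FD 7: (0,0) -> (-4.95,-4.95) [heading=225, draw]
PD: pen down
RT 135: heading 225 -> 90
RT 45: heading 90 -> 45
Final: pos=(-4.95,-4.95), heading=45, 1 segment(s) drawn

Answer: -4.95 -4.95 45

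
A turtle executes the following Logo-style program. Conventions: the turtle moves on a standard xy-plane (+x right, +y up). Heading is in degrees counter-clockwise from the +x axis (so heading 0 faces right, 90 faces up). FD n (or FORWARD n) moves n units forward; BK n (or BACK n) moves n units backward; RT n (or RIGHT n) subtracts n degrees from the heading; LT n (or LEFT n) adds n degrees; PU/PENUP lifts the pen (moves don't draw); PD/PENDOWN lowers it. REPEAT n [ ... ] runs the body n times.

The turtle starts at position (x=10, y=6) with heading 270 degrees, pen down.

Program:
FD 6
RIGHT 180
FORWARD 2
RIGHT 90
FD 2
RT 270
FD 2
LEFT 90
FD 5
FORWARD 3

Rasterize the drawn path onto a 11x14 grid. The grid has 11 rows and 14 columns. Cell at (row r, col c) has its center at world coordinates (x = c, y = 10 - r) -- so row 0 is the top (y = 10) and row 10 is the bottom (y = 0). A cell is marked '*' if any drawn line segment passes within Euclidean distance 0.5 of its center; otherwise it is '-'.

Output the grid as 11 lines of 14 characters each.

Answer: --------------
--------------
--------------
--------------
----------*---
----------*---
----*********-
----------*-*-
----------***-
----------*---
----------*---

Derivation:
Segment 0: (10,6) -> (10,0)
Segment 1: (10,0) -> (10,2)
Segment 2: (10,2) -> (12,2)
Segment 3: (12,2) -> (12,4)
Segment 4: (12,4) -> (7,4)
Segment 5: (7,4) -> (4,4)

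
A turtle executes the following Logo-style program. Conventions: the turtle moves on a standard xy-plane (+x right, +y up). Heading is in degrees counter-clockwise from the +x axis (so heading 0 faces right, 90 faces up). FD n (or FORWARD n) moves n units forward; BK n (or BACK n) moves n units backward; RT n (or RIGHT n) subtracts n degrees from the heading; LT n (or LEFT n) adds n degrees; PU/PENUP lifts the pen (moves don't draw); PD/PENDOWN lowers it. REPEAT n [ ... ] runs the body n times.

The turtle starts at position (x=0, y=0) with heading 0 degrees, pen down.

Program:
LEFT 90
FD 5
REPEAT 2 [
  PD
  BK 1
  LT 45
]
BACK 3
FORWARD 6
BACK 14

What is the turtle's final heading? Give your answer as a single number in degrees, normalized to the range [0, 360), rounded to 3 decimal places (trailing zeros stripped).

Answer: 180

Derivation:
Executing turtle program step by step:
Start: pos=(0,0), heading=0, pen down
LT 90: heading 0 -> 90
FD 5: (0,0) -> (0,5) [heading=90, draw]
REPEAT 2 [
  -- iteration 1/2 --
  PD: pen down
  BK 1: (0,5) -> (0,4) [heading=90, draw]
  LT 45: heading 90 -> 135
  -- iteration 2/2 --
  PD: pen down
  BK 1: (0,4) -> (0.707,3.293) [heading=135, draw]
  LT 45: heading 135 -> 180
]
BK 3: (0.707,3.293) -> (3.707,3.293) [heading=180, draw]
FD 6: (3.707,3.293) -> (-2.293,3.293) [heading=180, draw]
BK 14: (-2.293,3.293) -> (11.707,3.293) [heading=180, draw]
Final: pos=(11.707,3.293), heading=180, 6 segment(s) drawn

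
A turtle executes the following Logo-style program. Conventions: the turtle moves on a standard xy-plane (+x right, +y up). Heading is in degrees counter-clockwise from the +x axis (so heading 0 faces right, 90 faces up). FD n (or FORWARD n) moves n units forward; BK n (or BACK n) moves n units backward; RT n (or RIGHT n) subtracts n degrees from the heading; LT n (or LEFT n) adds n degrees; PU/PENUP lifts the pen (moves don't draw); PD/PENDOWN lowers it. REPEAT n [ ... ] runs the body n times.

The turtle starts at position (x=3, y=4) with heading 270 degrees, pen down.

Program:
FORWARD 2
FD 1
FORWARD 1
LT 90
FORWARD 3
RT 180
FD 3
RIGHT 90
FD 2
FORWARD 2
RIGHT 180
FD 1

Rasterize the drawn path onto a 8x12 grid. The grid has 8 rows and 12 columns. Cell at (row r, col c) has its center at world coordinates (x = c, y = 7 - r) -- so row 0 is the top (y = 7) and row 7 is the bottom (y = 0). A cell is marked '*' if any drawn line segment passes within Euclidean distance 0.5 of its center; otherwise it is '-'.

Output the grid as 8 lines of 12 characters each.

Answer: ------------
------------
------------
---*--------
---*--------
---*--------
---*--------
---****-----

Derivation:
Segment 0: (3,4) -> (3,2)
Segment 1: (3,2) -> (3,1)
Segment 2: (3,1) -> (3,0)
Segment 3: (3,0) -> (6,-0)
Segment 4: (6,-0) -> (3,-0)
Segment 5: (3,-0) -> (3,2)
Segment 6: (3,2) -> (3,4)
Segment 7: (3,4) -> (3,3)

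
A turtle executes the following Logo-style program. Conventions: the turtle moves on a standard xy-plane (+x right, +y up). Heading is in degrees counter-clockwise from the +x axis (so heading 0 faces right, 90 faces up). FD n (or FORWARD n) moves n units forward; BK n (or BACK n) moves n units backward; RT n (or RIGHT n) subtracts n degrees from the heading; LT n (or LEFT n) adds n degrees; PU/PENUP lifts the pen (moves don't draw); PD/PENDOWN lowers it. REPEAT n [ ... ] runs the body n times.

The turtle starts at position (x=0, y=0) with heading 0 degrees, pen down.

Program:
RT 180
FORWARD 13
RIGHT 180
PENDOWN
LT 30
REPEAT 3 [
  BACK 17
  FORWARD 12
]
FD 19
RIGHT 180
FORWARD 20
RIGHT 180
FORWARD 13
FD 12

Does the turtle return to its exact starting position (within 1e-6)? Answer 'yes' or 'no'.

Executing turtle program step by step:
Start: pos=(0,0), heading=0, pen down
RT 180: heading 0 -> 180
FD 13: (0,0) -> (-13,0) [heading=180, draw]
RT 180: heading 180 -> 0
PD: pen down
LT 30: heading 0 -> 30
REPEAT 3 [
  -- iteration 1/3 --
  BK 17: (-13,0) -> (-27.722,-8.5) [heading=30, draw]
  FD 12: (-27.722,-8.5) -> (-17.33,-2.5) [heading=30, draw]
  -- iteration 2/3 --
  BK 17: (-17.33,-2.5) -> (-32.053,-11) [heading=30, draw]
  FD 12: (-32.053,-11) -> (-21.66,-5) [heading=30, draw]
  -- iteration 3/3 --
  BK 17: (-21.66,-5) -> (-36.383,-13.5) [heading=30, draw]
  FD 12: (-36.383,-13.5) -> (-25.99,-7.5) [heading=30, draw]
]
FD 19: (-25.99,-7.5) -> (-9.536,2) [heading=30, draw]
RT 180: heading 30 -> 210
FD 20: (-9.536,2) -> (-26.856,-8) [heading=210, draw]
RT 180: heading 210 -> 30
FD 13: (-26.856,-8) -> (-15.598,-1.5) [heading=30, draw]
FD 12: (-15.598,-1.5) -> (-5.206,4.5) [heading=30, draw]
Final: pos=(-5.206,4.5), heading=30, 11 segment(s) drawn

Start position: (0, 0)
Final position: (-5.206, 4.5)
Distance = 6.881; >= 1e-6 -> NOT closed

Answer: no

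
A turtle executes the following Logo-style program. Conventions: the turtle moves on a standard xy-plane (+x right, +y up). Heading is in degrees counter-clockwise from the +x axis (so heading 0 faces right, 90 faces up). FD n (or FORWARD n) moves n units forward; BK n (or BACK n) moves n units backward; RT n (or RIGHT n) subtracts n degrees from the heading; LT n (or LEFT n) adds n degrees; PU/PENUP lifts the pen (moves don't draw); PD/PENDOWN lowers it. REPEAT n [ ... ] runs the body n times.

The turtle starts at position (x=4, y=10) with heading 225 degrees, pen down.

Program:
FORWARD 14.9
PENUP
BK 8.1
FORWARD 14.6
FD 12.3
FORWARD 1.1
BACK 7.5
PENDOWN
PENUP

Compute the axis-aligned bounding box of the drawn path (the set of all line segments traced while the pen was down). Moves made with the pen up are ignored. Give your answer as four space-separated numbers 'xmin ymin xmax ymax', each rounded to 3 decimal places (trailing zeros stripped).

Executing turtle program step by step:
Start: pos=(4,10), heading=225, pen down
FD 14.9: (4,10) -> (-6.536,-0.536) [heading=225, draw]
PU: pen up
BK 8.1: (-6.536,-0.536) -> (-0.808,5.192) [heading=225, move]
FD 14.6: (-0.808,5.192) -> (-11.132,-5.132) [heading=225, move]
FD 12.3: (-11.132,-5.132) -> (-19.829,-13.829) [heading=225, move]
FD 1.1: (-19.829,-13.829) -> (-20.607,-14.607) [heading=225, move]
BK 7.5: (-20.607,-14.607) -> (-15.304,-9.304) [heading=225, move]
PD: pen down
PU: pen up
Final: pos=(-15.304,-9.304), heading=225, 1 segment(s) drawn

Segment endpoints: x in {-6.536, 4}, y in {-0.536, 10}
xmin=-6.536, ymin=-0.536, xmax=4, ymax=10

Answer: -6.536 -0.536 4 10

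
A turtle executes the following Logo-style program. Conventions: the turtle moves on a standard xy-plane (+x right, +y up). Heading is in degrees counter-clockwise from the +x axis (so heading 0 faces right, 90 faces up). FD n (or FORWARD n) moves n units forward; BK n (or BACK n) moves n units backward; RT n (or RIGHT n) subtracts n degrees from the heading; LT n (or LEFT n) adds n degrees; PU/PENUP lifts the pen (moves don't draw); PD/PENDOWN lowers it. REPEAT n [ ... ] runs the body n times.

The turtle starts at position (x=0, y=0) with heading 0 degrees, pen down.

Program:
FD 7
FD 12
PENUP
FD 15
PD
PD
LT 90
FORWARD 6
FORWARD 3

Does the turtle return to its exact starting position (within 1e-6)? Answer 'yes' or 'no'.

Executing turtle program step by step:
Start: pos=(0,0), heading=0, pen down
FD 7: (0,0) -> (7,0) [heading=0, draw]
FD 12: (7,0) -> (19,0) [heading=0, draw]
PU: pen up
FD 15: (19,0) -> (34,0) [heading=0, move]
PD: pen down
PD: pen down
LT 90: heading 0 -> 90
FD 6: (34,0) -> (34,6) [heading=90, draw]
FD 3: (34,6) -> (34,9) [heading=90, draw]
Final: pos=(34,9), heading=90, 4 segment(s) drawn

Start position: (0, 0)
Final position: (34, 9)
Distance = 35.171; >= 1e-6 -> NOT closed

Answer: no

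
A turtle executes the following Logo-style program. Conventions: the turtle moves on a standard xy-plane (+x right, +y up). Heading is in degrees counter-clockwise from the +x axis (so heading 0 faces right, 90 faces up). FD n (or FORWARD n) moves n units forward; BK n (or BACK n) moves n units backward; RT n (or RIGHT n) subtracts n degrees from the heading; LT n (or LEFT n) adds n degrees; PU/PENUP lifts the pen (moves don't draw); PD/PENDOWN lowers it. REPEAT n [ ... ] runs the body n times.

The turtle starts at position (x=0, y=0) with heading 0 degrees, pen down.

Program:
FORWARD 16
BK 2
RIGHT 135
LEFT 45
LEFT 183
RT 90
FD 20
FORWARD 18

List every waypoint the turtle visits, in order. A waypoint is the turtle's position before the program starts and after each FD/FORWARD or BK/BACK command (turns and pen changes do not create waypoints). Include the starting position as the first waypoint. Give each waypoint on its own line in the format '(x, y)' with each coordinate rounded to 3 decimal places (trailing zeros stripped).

Answer: (0, 0)
(16, 0)
(14, 0)
(33.973, 1.047)
(51.948, 1.989)

Derivation:
Executing turtle program step by step:
Start: pos=(0,0), heading=0, pen down
FD 16: (0,0) -> (16,0) [heading=0, draw]
BK 2: (16,0) -> (14,0) [heading=0, draw]
RT 135: heading 0 -> 225
LT 45: heading 225 -> 270
LT 183: heading 270 -> 93
RT 90: heading 93 -> 3
FD 20: (14,0) -> (33.973,1.047) [heading=3, draw]
FD 18: (33.973,1.047) -> (51.948,1.989) [heading=3, draw]
Final: pos=(51.948,1.989), heading=3, 4 segment(s) drawn
Waypoints (5 total):
(0, 0)
(16, 0)
(14, 0)
(33.973, 1.047)
(51.948, 1.989)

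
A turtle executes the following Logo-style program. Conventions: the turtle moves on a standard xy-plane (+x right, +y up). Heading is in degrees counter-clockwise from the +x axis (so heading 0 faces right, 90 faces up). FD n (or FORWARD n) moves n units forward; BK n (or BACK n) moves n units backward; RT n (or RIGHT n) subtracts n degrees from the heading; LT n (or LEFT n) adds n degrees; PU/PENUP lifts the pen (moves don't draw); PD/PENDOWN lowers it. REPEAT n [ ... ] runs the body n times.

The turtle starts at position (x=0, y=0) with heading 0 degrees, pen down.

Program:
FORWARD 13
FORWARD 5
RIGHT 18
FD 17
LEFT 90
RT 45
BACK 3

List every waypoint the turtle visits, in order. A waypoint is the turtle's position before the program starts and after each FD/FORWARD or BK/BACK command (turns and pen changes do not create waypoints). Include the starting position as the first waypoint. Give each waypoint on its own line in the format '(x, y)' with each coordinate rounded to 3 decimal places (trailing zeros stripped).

Executing turtle program step by step:
Start: pos=(0,0), heading=0, pen down
FD 13: (0,0) -> (13,0) [heading=0, draw]
FD 5: (13,0) -> (18,0) [heading=0, draw]
RT 18: heading 0 -> 342
FD 17: (18,0) -> (34.168,-5.253) [heading=342, draw]
LT 90: heading 342 -> 72
RT 45: heading 72 -> 27
BK 3: (34.168,-5.253) -> (31.495,-6.615) [heading=27, draw]
Final: pos=(31.495,-6.615), heading=27, 4 segment(s) drawn
Waypoints (5 total):
(0, 0)
(13, 0)
(18, 0)
(34.168, -5.253)
(31.495, -6.615)

Answer: (0, 0)
(13, 0)
(18, 0)
(34.168, -5.253)
(31.495, -6.615)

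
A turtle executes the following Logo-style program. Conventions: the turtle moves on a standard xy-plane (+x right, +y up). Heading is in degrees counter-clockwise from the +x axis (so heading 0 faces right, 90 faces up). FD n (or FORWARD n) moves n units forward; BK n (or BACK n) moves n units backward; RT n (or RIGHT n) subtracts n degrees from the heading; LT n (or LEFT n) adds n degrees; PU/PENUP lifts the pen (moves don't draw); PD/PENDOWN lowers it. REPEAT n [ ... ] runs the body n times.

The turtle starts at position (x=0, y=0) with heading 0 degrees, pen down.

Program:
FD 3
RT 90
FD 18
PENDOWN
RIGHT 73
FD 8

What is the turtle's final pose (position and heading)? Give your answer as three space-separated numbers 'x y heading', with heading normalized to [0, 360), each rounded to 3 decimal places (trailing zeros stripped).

Executing turtle program step by step:
Start: pos=(0,0), heading=0, pen down
FD 3: (0,0) -> (3,0) [heading=0, draw]
RT 90: heading 0 -> 270
FD 18: (3,0) -> (3,-18) [heading=270, draw]
PD: pen down
RT 73: heading 270 -> 197
FD 8: (3,-18) -> (-4.65,-20.339) [heading=197, draw]
Final: pos=(-4.65,-20.339), heading=197, 3 segment(s) drawn

Answer: -4.65 -20.339 197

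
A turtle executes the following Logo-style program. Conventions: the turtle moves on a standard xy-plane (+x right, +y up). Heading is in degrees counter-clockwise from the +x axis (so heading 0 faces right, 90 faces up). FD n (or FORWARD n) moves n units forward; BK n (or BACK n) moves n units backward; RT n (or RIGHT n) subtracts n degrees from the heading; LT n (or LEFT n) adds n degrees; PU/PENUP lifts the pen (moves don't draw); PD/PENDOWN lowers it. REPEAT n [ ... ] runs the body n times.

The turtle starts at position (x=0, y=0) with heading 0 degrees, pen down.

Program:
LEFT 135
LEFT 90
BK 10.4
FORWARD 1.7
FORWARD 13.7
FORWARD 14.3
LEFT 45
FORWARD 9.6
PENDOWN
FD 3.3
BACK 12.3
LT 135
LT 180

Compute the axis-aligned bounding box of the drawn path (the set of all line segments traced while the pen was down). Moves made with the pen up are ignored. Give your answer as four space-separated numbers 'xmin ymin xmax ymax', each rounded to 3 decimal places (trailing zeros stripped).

Answer: -13.647 -26.547 7.354 7.354

Derivation:
Executing turtle program step by step:
Start: pos=(0,0), heading=0, pen down
LT 135: heading 0 -> 135
LT 90: heading 135 -> 225
BK 10.4: (0,0) -> (7.354,7.354) [heading=225, draw]
FD 1.7: (7.354,7.354) -> (6.152,6.152) [heading=225, draw]
FD 13.7: (6.152,6.152) -> (-3.536,-3.536) [heading=225, draw]
FD 14.3: (-3.536,-3.536) -> (-13.647,-13.647) [heading=225, draw]
LT 45: heading 225 -> 270
FD 9.6: (-13.647,-13.647) -> (-13.647,-23.247) [heading=270, draw]
PD: pen down
FD 3.3: (-13.647,-23.247) -> (-13.647,-26.547) [heading=270, draw]
BK 12.3: (-13.647,-26.547) -> (-13.647,-14.247) [heading=270, draw]
LT 135: heading 270 -> 45
LT 180: heading 45 -> 225
Final: pos=(-13.647,-14.247), heading=225, 7 segment(s) drawn

Segment endpoints: x in {-13.647, -13.647, -3.536, 0, 6.152, 7.354}, y in {-26.547, -23.247, -14.247, -13.647, -3.536, 0, 6.152, 7.354}
xmin=-13.647, ymin=-26.547, xmax=7.354, ymax=7.354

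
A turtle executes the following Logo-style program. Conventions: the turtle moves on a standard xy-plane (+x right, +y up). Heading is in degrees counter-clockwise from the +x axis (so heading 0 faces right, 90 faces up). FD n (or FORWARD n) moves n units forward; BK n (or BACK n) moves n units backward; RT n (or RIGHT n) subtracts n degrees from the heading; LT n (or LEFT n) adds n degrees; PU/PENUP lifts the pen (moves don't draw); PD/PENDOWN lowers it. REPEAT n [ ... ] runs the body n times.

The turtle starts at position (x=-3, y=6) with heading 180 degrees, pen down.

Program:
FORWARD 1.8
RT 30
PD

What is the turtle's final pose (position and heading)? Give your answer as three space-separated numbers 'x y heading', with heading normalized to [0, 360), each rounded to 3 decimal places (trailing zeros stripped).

Executing turtle program step by step:
Start: pos=(-3,6), heading=180, pen down
FD 1.8: (-3,6) -> (-4.8,6) [heading=180, draw]
RT 30: heading 180 -> 150
PD: pen down
Final: pos=(-4.8,6), heading=150, 1 segment(s) drawn

Answer: -4.8 6 150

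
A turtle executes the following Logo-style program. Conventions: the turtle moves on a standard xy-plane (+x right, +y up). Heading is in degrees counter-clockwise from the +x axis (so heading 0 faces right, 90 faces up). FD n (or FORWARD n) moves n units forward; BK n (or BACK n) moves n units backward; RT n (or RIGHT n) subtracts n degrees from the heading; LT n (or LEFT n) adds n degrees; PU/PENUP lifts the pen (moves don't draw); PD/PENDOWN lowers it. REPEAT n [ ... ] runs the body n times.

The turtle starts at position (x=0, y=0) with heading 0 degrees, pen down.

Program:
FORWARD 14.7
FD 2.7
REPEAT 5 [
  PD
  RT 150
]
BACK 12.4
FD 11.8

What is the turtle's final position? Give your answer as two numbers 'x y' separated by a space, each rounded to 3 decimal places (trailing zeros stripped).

Executing turtle program step by step:
Start: pos=(0,0), heading=0, pen down
FD 14.7: (0,0) -> (14.7,0) [heading=0, draw]
FD 2.7: (14.7,0) -> (17.4,0) [heading=0, draw]
REPEAT 5 [
  -- iteration 1/5 --
  PD: pen down
  RT 150: heading 0 -> 210
  -- iteration 2/5 --
  PD: pen down
  RT 150: heading 210 -> 60
  -- iteration 3/5 --
  PD: pen down
  RT 150: heading 60 -> 270
  -- iteration 4/5 --
  PD: pen down
  RT 150: heading 270 -> 120
  -- iteration 5/5 --
  PD: pen down
  RT 150: heading 120 -> 330
]
BK 12.4: (17.4,0) -> (6.661,6.2) [heading=330, draw]
FD 11.8: (6.661,6.2) -> (16.88,0.3) [heading=330, draw]
Final: pos=(16.88,0.3), heading=330, 4 segment(s) drawn

Answer: 16.88 0.3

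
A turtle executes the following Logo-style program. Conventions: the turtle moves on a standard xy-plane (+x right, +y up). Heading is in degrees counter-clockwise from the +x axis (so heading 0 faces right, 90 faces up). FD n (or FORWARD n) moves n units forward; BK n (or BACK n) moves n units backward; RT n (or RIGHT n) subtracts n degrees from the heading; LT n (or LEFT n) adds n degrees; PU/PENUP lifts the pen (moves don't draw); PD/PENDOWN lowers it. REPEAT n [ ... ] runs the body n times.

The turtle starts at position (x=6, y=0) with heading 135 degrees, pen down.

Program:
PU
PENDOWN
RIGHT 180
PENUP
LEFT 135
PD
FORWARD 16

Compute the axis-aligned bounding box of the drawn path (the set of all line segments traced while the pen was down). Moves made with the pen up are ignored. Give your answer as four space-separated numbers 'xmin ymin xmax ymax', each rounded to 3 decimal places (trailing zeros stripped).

Executing turtle program step by step:
Start: pos=(6,0), heading=135, pen down
PU: pen up
PD: pen down
RT 180: heading 135 -> 315
PU: pen up
LT 135: heading 315 -> 90
PD: pen down
FD 16: (6,0) -> (6,16) [heading=90, draw]
Final: pos=(6,16), heading=90, 1 segment(s) drawn

Segment endpoints: x in {6, 6}, y in {0, 16}
xmin=6, ymin=0, xmax=6, ymax=16

Answer: 6 0 6 16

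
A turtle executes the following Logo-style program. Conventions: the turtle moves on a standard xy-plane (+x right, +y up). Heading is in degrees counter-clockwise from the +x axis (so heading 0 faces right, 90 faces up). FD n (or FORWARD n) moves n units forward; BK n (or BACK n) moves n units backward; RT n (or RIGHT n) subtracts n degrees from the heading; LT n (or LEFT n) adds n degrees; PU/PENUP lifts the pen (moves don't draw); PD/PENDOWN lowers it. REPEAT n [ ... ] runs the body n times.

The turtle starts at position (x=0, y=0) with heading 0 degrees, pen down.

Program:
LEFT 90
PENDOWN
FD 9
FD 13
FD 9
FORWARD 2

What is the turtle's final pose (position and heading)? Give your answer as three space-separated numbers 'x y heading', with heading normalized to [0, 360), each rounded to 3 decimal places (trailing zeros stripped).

Executing turtle program step by step:
Start: pos=(0,0), heading=0, pen down
LT 90: heading 0 -> 90
PD: pen down
FD 9: (0,0) -> (0,9) [heading=90, draw]
FD 13: (0,9) -> (0,22) [heading=90, draw]
FD 9: (0,22) -> (0,31) [heading=90, draw]
FD 2: (0,31) -> (0,33) [heading=90, draw]
Final: pos=(0,33), heading=90, 4 segment(s) drawn

Answer: 0 33 90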